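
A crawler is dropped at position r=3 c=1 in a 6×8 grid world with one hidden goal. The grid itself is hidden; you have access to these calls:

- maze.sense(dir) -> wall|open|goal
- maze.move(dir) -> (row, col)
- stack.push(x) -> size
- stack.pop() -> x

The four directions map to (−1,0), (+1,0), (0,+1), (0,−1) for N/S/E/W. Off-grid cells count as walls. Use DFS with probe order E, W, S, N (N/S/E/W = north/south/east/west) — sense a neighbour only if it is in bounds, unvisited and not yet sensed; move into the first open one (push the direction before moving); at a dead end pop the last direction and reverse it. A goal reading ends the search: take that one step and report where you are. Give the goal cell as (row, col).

-> sense(dir: east)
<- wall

-> sense(dir: west)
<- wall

-> sense(dir: south)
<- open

-> push(x: south)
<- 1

-> move(dir: south)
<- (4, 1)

-> sense(dir: east)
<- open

-> push(x: east)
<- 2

-> move(dir: east)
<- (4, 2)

-> sense(dir: east)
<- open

-> push(x: east)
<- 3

-> move(dir: east)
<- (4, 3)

-> sense(dir: east)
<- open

-> push(x: east)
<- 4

-> move(dir: east)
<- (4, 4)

-> sense(dir: east)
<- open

-> push(x: east)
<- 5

-> move(dir: east)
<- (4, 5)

-> sense(dir: east)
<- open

-> push(x: east)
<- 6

-> move(dir: east)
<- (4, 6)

-> sense(dir: east)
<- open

-> push(x: east)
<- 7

-> move(dir: east)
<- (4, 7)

-> sense(dir: south)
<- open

-> push(x: south)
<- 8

-> move(dir: south)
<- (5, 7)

-> sense(dir: west)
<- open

-> push(x: west)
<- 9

-> move(dir: west)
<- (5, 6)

-> sense(dir: west)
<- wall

-> pop()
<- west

-> move(dir: east)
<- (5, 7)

-> pop()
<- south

-> move(dir: north)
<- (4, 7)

-> sense(dir: north)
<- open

-> push(x: north)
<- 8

-> move(dir: north)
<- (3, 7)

-> sense(dir: west)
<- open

-> push(x: west)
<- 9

-> move(dir: west)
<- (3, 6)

-> sense(dir: west)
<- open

-> push(x: west)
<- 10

-> move(dir: west)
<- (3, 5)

-> sense(dir: west)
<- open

-> push(x: west)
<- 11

-> move(dir: west)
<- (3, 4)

-> sense(dir: west)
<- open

-> push(x: west)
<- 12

-> move(dir: west)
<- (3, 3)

-> sense(dir: north)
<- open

-> push(x: north)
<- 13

-> move(dir: north)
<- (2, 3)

-> sense(dir: east)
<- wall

-> sense(dir: west)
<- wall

-> sense(dir: north)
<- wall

-> pop()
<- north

-> move(dir: south)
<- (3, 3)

-> pop()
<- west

-> move(dir: east)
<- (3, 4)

-> pop()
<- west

-> move(dir: east)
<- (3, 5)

-> sense(dir: north)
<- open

-> push(x: north)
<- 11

-> move(dir: north)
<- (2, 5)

-> sense(dir: east)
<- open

-> push(x: east)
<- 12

-> move(dir: east)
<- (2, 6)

-> sense(dir: east)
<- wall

-> sense(dir: north)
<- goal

-> move(dir: north)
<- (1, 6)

Answer: (1, 6)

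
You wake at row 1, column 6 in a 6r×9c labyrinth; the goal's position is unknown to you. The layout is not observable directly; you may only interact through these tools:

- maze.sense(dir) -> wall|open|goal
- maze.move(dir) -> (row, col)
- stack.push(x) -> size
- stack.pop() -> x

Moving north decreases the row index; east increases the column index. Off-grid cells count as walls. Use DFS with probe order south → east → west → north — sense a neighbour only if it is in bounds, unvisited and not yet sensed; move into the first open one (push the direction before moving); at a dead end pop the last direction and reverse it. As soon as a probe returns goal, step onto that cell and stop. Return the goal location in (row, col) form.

! 1. sense(dir→south) : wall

! 2. sense(dir→east) : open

! 3. push(x→east) : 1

! 4. move(dir→east) : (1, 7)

! 5. sense(dir→south) : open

! 6. push(x→south) : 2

! 7. move(dir→south) : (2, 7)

! 8. sense(dir→south) : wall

! 9. sense(dir→east) : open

! 10. push(x→east) : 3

! 11. move(dir→east) : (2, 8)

! 12. sense(dir→south) : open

! 13. push(x→south) : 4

! 14. move(dir→south) : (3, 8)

! 15. sense(dir→south) : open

! 16. push(x→south) : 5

! 17. move(dir→south) : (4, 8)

! 18. sense(dir→south) : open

! 19. push(x→south) : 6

! 20. move(dir→south) : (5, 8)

! 21. sense(dir→west) : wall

! 22. pop() : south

! 23. move(dir→north) : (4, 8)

! 24. sense(dir→west) : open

! 25. push(x→west) : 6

! 26. move(dir→west) : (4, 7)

! 27. sense(dir→west) : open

! 28. push(x→west) : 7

! 29. move(dir→west) : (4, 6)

! 30. sense(dir→south) : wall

! 31. sense(dir→west) : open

! 32. push(x→west) : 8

! 33. move(dir→west) : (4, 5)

! 34. sense(dir→south) : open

! 35. push(x→south) : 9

! 36. move(dir→south) : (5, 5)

! 37. sense(dir→west) : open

! 38. push(x→west) : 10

! 39. move(dir→west) : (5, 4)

! 40. sense(dir→west) : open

! 41. push(x→west) : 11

! 42. move(dir→west) : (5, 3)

! 43. sense(dir→west) : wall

! 44. sense(dir→north) : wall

! 45. pop() : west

! 46. move(dir→east) : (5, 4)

! 47. sense(dir→north) : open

! 48. push(x→north) : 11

! 49. move(dir→north) : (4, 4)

! 50. sense(dir→north) : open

! 51. push(x→north) : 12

! 52. move(dir→north) : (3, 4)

! 53. sense(dir→east) : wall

! 54. sense(dir→west) : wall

! 55. sense(dir→north) : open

! 56. push(x→north) : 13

! 57. move(dir→north) : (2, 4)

! 58. sense(dir→east) : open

! 59. push(x→east) : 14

! 60. move(dir→east) : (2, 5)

! 61. sense(dir→north) : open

! 62. push(x→north) : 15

! 63. move(dir→north) : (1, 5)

! 64. sense(dir→west) : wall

! 65. sense(dir→north) : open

! 66. push(x→north) : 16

! 67. move(dir→north) : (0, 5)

! 68. sense(dir→east) : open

! 69. push(x→east) : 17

! 70. move(dir→east) : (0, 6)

! 71. sense(dir→east) : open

! 72. push(x→east) : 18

! 73. move(dir→east) : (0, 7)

! 74. sense(dir→east) : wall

! 75. pop() : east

! 76. move(dir→west) : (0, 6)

! 77. pop() : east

! 78. move(dir→west) : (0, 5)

! 79. sense(dir→west) : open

! 80. push(x→west) : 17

! 81. move(dir→west) : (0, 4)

! 82. sense(dir→west) : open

! 83. push(x→west) : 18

! 84. move(dir→west) : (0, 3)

! 85. sense(dir→south) : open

! 86. push(x→south) : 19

! 87. move(dir→south) : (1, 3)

! 88. sense(dir→south) : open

! 89. push(x→south) : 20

! 90. move(dir→south) : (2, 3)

! 91. sense(dir→west) : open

! 92. push(x→west) : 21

! 93. move(dir→west) : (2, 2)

! 94. sense(dir→south) : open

! 95. push(x→south) : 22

! 96. move(dir→south) : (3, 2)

! 97. sense(dir→south) : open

! 98. push(x→south) : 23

! 99. move(dir→south) : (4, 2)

! 100. sense(dir→west) : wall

! 101. pop() : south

! 102. move(dir→north) : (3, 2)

! 103. sense(dir→west) : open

! 104. push(x→west) : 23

! 105. move(dir→west) : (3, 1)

! 106. sense(dir→west) : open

! 107. push(x→west) : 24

! 108. move(dir→west) : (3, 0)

! 109. sense(dir→south) : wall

! 110. sense(dir→north) : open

! 111. push(x→north) : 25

! 112. move(dir→north) : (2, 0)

! 113. sense(dir→east) : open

! 114. push(x→east) : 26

! 115. move(dir→east) : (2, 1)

! 116. sense(dir→north) : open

! 117. push(x→north) : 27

! 118. move(dir→north) : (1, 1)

! 119. sense(dir→east) : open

! 120. push(x→east) : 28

! 121. move(dir→east) : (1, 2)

! 122. sense(dir→north) : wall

! 123. pop() : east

! 124. move(dir→west) : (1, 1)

! 125. sense(dir→west) : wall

! 126. sense(dir→north) : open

! 127. push(x→north) : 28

! 128. move(dir→north) : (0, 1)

! 129. sense(dir→west) : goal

! 130. move(dir→west) : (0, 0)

Answer: (0, 0)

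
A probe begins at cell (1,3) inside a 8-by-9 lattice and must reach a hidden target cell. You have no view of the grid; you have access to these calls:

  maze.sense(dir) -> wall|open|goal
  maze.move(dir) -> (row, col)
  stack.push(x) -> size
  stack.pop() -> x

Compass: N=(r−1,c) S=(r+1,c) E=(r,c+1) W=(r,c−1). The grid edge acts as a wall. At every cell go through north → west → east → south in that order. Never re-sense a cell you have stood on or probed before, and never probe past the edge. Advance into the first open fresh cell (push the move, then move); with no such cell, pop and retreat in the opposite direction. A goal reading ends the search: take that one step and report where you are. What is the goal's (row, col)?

;; 1. sense(dir→north) => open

;; 2. push(x→north) => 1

;; 3. move(dir→north) => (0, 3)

;; 4. sense(dir→west) => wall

;; 5. sense(dir→east) => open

;; 6. push(x→east) => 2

;; 7. move(dir→east) => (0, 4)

;; 8. sense(dir→east) => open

;; 9. push(x→east) => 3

;; 10. move(dir→east) => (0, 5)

;; 11. sense(dir→east) => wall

;; 12. sense(dir→south) => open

;; 13. push(x→south) => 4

;; 14. move(dir→south) => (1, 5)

;; 15. sense(dir→west) => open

;; 16. push(x→west) => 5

;; 17. move(dir→west) => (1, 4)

;; 18. sense(dir→south) => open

;; 19. push(x→south) => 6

;; 20. move(dir→south) => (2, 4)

;; 21. sense(dir→west) => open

;; 22. push(x→west) => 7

;; 23. move(dir→west) => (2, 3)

;; 24. sense(dir→west) => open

;; 25. push(x→west) => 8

;; 26. move(dir→west) => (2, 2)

;; 27. sense(dir→north) => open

;; 28. push(x→north) => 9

;; 29. move(dir→north) => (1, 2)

;; 30. sense(dir→west) => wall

;; 31. pop() => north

;; 32. move(dir→south) => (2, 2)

;; 33. sense(dir→west) => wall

;; 34. sense(dir→south) => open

;; 35. push(x→south) => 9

;; 36. move(dir→south) => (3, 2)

;; 37. sense(dir→west) => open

;; 38. push(x→west) => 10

;; 39. move(dir→west) => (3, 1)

;; 40. sense(dir→west) => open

;; 41. push(x→west) => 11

;; 42. move(dir→west) => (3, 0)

;; 43. sense(dir→north) => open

;; 44. push(x→north) => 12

;; 45. move(dir→north) => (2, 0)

;; 46. sense(dir→north) => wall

;; 47. pop() => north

;; 48. move(dir→south) => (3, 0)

;; 49. sense(dir→south) => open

;; 50. push(x→south) => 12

;; 51. move(dir→south) => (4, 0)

;; 52. sense(dir→east) => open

;; 53. push(x→east) => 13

;; 54. move(dir→east) => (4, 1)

;; 55. sense(dir→east) => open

;; 56. push(x→east) => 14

;; 57. move(dir→east) => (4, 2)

;; 58. sense(dir→east) => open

;; 59. push(x→east) => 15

;; 60. move(dir→east) => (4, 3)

;; 61. sense(dir→north) => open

;; 62. push(x→north) => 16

;; 63. move(dir→north) => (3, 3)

;; 64. sense(dir→east) => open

;; 65. push(x→east) => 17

;; 66. move(dir→east) => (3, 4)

;; 67. sense(dir→east) => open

;; 68. push(x→east) => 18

;; 69. move(dir→east) => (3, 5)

;; 70. sense(dir→north) => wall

;; 71. sense(dir→east) => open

;; 72. push(x→east) => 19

;; 73. move(dir→east) => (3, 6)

;; 74. sense(dir→north) => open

;; 75. push(x→north) => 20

;; 76. move(dir→north) => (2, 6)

;; 77. sense(dir→north) => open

;; 78. push(x→north) => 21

;; 79. move(dir→north) => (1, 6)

;; 80. sense(dir→east) => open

;; 81. push(x→east) => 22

;; 82. move(dir→east) => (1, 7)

;; 83. sense(dir→north) => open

;; 84. push(x→north) => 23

;; 85. move(dir→north) => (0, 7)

;; 86. sense(dir→east) => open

;; 87. push(x→east) => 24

;; 88. move(dir→east) => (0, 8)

;; 89. sense(dir→south) => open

;; 90. push(x→south) => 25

;; 91. move(dir→south) => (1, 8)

;; 92. sense(dir→south) => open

;; 93. push(x→south) => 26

;; 94. move(dir→south) => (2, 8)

;; 95. sense(dir→west) => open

;; 96. push(x→west) => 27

;; 97. move(dir→west) => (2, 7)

;; 98. sense(dir→south) => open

;; 99. push(x→south) => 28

;; 100. move(dir→south) => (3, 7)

;; 101. sense(dir→east) => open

;; 102. push(x→east) => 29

;; 103. move(dir→east) => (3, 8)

;; 104. sense(dir→south) => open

;; 105. push(x→south) => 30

;; 106. move(dir→south) => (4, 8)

;; 107. sense(dir→west) => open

;; 108. push(x→west) => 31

;; 109. move(dir→west) => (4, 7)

;; 110. sense(dir→west) => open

;; 111. push(x→west) => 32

;; 112. move(dir→west) => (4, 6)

;; 113. sense(dir→west) => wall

;; 114. sense(dir→south) => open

;; 115. push(x→south) => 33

;; 116. move(dir→south) => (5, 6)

;; 117. sense(dir→west) => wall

;; 118. sense(dir→east) => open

;; 119. push(x→east) => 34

;; 120. move(dir→east) => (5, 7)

;; 121. sense(dir→east) => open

;; 122. push(x→east) => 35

;; 123. move(dir→east) => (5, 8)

;; 124. sense(dir→south) => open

;; 125. push(x→south) => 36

;; 126. move(dir→south) => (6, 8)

;; 127. sense(dir→west) => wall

;; 128. sense(dir→south) => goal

;; 129. move(dir→south) => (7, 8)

Answer: (7, 8)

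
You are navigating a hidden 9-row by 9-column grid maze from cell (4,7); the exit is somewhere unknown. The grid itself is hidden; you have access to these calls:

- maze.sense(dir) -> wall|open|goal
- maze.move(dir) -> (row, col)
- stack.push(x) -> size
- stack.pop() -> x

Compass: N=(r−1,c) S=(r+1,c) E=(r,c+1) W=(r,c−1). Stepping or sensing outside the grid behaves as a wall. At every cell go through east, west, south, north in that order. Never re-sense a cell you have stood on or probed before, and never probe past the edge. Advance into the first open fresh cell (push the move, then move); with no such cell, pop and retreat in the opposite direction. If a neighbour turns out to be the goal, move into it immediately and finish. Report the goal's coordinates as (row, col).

Step: maze.sense[dir→east]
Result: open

Step: stack.push[x→east]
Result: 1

Step: maze.move[dir→east]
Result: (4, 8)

Step: maze.sense[dir→south]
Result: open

Step: stack.push[x→south]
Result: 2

Step: maze.move[dir→south]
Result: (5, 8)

Step: maze.sense[dir→west]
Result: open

Step: stack.push[x→west]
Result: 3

Step: maze.move[dir→west]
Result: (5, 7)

Step: maze.sense[dir→west]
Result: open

Step: stack.push[x→west]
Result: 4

Step: maze.move[dir→west]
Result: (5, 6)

Step: maze.sense[dir→west]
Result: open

Step: stack.push[x→west]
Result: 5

Step: maze.move[dir→west]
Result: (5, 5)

Step: maze.sense[dir→west]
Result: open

Step: stack.push[x→west]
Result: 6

Step: maze.move[dir→west]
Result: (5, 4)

Step: maze.sense[dir→west]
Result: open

Step: stack.push[x→west]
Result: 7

Step: maze.move[dir→west]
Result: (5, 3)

Step: maze.sense[dir→west]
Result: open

Step: stack.push[x→west]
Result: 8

Step: maze.move[dir→west]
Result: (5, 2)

Step: maze.sense[dir→west]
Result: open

Step: stack.push[x→west]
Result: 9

Step: maze.move[dir→west]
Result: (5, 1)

Step: maze.sense[dir→west]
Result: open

Step: stack.push[x→west]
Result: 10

Step: maze.move[dir→west]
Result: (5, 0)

Step: maze.sense[dir→south]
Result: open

Step: stack.push[x→south]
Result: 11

Step: maze.move[dir→south]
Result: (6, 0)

Step: maze.sense[dir→east]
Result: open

Step: stack.push[x→east]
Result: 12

Step: maze.move[dir→east]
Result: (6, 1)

Step: maze.sense[dir→east]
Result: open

Step: stack.push[x→east]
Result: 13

Step: maze.move[dir→east]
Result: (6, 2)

Step: maze.sense[dir→east]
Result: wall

Step: maze.sense[dir→south]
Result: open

Step: stack.push[x→south]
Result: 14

Step: maze.move[dir→south]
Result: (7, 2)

Step: maze.sense[dir→east]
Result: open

Step: stack.push[x→east]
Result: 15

Step: maze.move[dir→east]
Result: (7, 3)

Step: maze.sense[dir→east]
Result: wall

Step: maze.sense[dir→south]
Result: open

Step: stack.push[x→south]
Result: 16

Step: maze.move[dir→south]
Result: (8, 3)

Step: maze.sense[dir→east]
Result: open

Step: stack.push[x→east]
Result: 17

Step: maze.move[dir→east]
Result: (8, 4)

Step: maze.sense[dir→east]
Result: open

Step: stack.push[x→east]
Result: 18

Step: maze.move[dir→east]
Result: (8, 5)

Step: maze.sense[dir→east]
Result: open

Step: stack.push[x→east]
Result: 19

Step: maze.move[dir→east]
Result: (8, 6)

Step: maze.sense[dir→east]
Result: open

Step: stack.push[x→east]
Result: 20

Step: maze.move[dir→east]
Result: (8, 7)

Step: maze.sense[dir→east]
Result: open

Step: stack.push[x→east]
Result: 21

Step: maze.move[dir→east]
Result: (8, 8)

Step: maze.sense[dir→north]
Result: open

Step: stack.push[x→north]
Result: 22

Step: maze.move[dir→north]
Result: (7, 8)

Step: maze.sense[dir→west]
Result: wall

Step: maze.sense[dir→north]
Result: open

Step: stack.push[x→north]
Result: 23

Step: maze.move[dir→north]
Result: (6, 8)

Step: maze.sense[dir→west]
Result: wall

Step: stack.pop[]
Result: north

Step: maze.move[dir→south]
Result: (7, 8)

Step: stack.pop[]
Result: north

Step: maze.move[dir→south]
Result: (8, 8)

Step: stack.pop[]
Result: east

Step: maze.move[dir→west]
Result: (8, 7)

Step: stack.pop[]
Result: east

Step: maze.move[dir→west]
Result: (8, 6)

Step: maze.sense[dir→north]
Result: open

Step: stack.push[x→north]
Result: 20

Step: maze.move[dir→north]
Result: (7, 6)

Step: maze.sense[dir→west]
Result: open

Step: stack.push[x→west]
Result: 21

Step: maze.move[dir→west]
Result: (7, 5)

Step: maze.sense[dir→north]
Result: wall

Step: stack.pop[]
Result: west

Step: maze.move[dir→east]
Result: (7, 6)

Step: maze.sense[dir→north]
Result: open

Step: stack.push[x→north]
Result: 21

Step: maze.move[dir→north]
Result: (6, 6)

Step: stack.pop[]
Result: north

Step: maze.move[dir→south]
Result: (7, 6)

Step: stack.pop[]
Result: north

Step: maze.move[dir→south]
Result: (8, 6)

Step: stack.pop[]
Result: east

Step: maze.move[dir→west]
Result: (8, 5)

Step: stack.pop[]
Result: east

Step: maze.move[dir→west]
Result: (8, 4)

Step: stack.pop[]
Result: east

Step: maze.move[dir→west]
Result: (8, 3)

Step: maze.sense[dir→west]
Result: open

Step: stack.push[x→west]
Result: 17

Step: maze.move[dir→west]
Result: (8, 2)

Step: maze.sense[dir→west]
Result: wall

Step: stack.pop[]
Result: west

Step: maze.move[dir→east]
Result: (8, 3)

Step: stack.pop[]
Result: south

Step: maze.move[dir→north]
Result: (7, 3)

Step: stack.pop[]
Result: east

Step: maze.move[dir→west]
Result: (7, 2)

Step: maze.sense[dir→west]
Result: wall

Step: stack.pop[]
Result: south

Step: maze.move[dir→north]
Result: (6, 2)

Step: stack.pop[]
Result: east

Step: maze.move[dir→west]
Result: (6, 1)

Step: stack.pop[]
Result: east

Step: maze.move[dir→west]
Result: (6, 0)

Step: maze.sense[dir→south]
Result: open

Step: stack.push[x→south]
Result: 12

Step: maze.move[dir→south]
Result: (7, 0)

Step: maze.sense[dir→south]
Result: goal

Step: maze.move[dir→south]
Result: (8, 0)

Answer: (8, 0)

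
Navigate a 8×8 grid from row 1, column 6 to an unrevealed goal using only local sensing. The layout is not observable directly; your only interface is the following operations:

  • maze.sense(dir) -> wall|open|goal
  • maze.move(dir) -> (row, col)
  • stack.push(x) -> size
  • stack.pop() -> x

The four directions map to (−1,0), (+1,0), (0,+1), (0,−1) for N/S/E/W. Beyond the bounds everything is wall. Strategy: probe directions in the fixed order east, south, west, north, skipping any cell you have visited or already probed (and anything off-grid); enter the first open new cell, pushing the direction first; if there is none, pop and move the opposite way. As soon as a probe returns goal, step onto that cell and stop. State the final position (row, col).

I use maze.sense(dir='east'), giving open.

I run stack.push(x='east'), yielding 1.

I use maze.move(dir='east'), yielding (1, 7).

Calling maze.sense(dir='south'), and get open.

Then stack.push(x='south'), which returns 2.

I invoke maze.move(dir='south'), : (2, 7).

Next I call maze.sense(dir='south'), which returns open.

Invoking stack.push(x='south'), giving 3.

I call maze.move(dir='south'), which returns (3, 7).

I run maze.sense(dir='south'), which returns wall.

I use maze.sense(dir='west'), yielding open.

Next I call stack.push(x='west'), and get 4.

Next I call maze.move(dir='west'), yielding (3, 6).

I run maze.sense(dir='south'), — result: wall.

I invoke maze.sense(dir='west'), and get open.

Then stack.push(x='west'), and observe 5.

Invoking maze.move(dir='west'), yielding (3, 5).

Invoking maze.sense(dir='south'), : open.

Invoking stack.push(x='south'), and see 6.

I use maze.move(dir='south'), : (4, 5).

Invoking maze.sense(dir='south'), and get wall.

Next I call maze.sense(dir='west'), — result: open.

Invoking stack.push(x='west'), : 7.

Next I call maze.move(dir='west'), and see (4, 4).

I try maze.sense(dir='south'), → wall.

I call maze.sense(dir='west'), and get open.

I try stack.push(x='west'), and see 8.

I call maze.move(dir='west'), yielding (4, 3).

Calling maze.sense(dir='south'), and observe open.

Now I run stack.push(x='south'), : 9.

Then maze.move(dir='south'), — result: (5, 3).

Calling maze.sense(dir='south'), → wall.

Next I call maze.sense(dir='west'), and get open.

Now I run stack.push(x='west'), and observe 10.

Next I call maze.move(dir='west'), and get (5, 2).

Next I call maze.sense(dir='south'), : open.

Then stack.push(x='south'), → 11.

Now I run maze.move(dir='south'), yielding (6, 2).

Invoking maze.sense(dir='south'), which returns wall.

I use maze.sense(dir='west'), — result: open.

I try stack.push(x='west'), and get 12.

Then maze.move(dir='west'), which returns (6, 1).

I use maze.sense(dir='south'), and get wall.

I try maze.sense(dir='west'), and see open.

Calling stack.push(x='west'), and observe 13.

I use maze.move(dir='west'), — result: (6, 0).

Now I run maze.sense(dir='south'), — result: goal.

I call maze.move(dir='south'), and get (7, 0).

Answer: (7, 0)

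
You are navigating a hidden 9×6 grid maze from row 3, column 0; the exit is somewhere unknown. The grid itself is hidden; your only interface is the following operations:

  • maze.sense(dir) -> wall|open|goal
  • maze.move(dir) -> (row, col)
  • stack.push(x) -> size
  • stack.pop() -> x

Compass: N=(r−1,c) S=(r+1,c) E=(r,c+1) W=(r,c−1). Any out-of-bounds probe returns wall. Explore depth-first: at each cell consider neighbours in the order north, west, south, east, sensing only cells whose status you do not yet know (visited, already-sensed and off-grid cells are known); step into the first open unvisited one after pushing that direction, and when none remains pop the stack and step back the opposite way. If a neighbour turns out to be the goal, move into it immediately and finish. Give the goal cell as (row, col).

→ sense(north)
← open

→ push(north)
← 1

→ move(north)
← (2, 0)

→ sense(north)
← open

→ push(north)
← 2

→ move(north)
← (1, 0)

→ sense(north)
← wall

→ sense(east)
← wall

→ pop()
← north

→ move(south)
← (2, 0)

→ sense(east)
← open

→ push(east)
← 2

→ move(east)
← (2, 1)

→ sense(south)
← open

→ push(south)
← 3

→ move(south)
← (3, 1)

→ sense(south)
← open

→ push(south)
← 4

→ move(south)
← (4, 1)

→ sense(west)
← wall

→ sense(south)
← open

→ push(south)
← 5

→ move(south)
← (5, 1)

→ sense(west)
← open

→ push(west)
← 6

→ move(west)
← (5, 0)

→ sense(south)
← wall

→ pop()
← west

→ move(east)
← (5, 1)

→ sense(south)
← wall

→ sense(east)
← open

→ push(east)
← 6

→ move(east)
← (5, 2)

→ sense(north)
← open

→ push(north)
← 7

→ move(north)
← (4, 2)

→ sense(north)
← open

→ push(north)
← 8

→ move(north)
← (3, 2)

→ sense(north)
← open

→ push(north)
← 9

→ move(north)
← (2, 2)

→ sense(north)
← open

→ push(north)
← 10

→ move(north)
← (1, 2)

→ sense(north)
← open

→ push(north)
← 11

→ move(north)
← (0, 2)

→ sense(west)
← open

→ push(west)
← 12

→ move(west)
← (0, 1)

→ pop()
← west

→ move(east)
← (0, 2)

→ sense(east)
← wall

→ pop()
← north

→ move(south)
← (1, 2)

→ sense(east)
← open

→ push(east)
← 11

→ move(east)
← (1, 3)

→ sense(south)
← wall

→ sense(east)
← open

→ push(east)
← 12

→ move(east)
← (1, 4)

→ sense(north)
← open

→ push(north)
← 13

→ move(north)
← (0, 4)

→ sense(east)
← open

→ push(east)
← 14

→ move(east)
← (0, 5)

→ sense(south)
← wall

→ pop()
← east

→ move(west)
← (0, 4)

→ pop()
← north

→ move(south)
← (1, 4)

→ sense(south)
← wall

→ pop()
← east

→ move(west)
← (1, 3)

→ pop()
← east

→ move(west)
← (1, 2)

→ pop()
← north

→ move(south)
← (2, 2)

→ pop()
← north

→ move(south)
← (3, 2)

→ sense(east)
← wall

→ pop()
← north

→ move(south)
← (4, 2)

→ sense(east)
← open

→ push(east)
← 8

→ move(east)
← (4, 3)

→ sense(south)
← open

→ push(south)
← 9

→ move(south)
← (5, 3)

→ sense(south)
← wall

→ sense(east)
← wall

→ pop()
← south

→ move(north)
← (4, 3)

→ sense(east)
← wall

→ pop()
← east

→ move(west)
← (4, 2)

→ pop()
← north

→ move(south)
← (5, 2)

→ sense(south)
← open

→ push(south)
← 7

→ move(south)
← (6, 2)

→ sense(south)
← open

→ push(south)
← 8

→ move(south)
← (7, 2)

→ sense(west)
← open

→ push(west)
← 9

→ move(west)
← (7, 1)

→ sense(west)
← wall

→ sense(south)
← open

→ push(south)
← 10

→ move(south)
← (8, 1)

→ sense(west)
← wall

→ sense(east)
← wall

→ pop()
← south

→ move(north)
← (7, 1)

→ pop()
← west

→ move(east)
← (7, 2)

→ sense(east)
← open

→ push(east)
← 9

→ move(east)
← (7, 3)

→ sense(south)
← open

→ push(south)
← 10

→ move(south)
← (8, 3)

→ sense(east)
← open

→ push(east)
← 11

→ move(east)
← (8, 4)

→ sense(north)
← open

→ push(north)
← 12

→ move(north)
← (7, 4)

→ sense(north)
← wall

→ sense(east)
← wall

→ pop()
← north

→ move(south)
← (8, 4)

→ sense(east)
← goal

→ move(east)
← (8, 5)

Answer: (8, 5)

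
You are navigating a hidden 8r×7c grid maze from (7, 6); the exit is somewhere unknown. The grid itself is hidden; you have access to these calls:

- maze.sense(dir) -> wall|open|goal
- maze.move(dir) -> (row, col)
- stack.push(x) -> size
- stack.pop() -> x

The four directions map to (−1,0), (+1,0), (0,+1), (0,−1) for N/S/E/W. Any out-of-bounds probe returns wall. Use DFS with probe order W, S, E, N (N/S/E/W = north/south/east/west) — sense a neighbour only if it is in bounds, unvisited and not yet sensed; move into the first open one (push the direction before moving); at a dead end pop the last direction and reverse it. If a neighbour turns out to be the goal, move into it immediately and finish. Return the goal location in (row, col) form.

~$ sense dir: west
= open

~$ push x: west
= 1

~$ move dir: west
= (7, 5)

~$ sense dir: west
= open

~$ push x: west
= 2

~$ move dir: west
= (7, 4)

~$ sense dir: west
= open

~$ push x: west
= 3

~$ move dir: west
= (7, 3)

~$ sense dir: west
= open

~$ push x: west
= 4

~$ move dir: west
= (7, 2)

~$ sense dir: west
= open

~$ push x: west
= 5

~$ move dir: west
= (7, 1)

~$ sense dir: west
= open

~$ push x: west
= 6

~$ move dir: west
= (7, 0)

~$ sense dir: north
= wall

~$ pop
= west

~$ move dir: east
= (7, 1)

~$ sense dir: north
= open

~$ push x: north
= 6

~$ move dir: north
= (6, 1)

~$ sense dir: east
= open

~$ push x: east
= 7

~$ move dir: east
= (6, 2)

~$ sense dir: east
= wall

~$ sense dir: north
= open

~$ push x: north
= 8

~$ move dir: north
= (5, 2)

~$ sense dir: west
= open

~$ push x: west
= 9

~$ move dir: west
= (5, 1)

~$ sense dir: west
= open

~$ push x: west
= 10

~$ move dir: west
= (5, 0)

~$ sense dir: north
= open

~$ push x: north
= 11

~$ move dir: north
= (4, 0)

~$ sense dir: east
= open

~$ push x: east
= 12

~$ move dir: east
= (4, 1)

~$ sense dir: east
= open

~$ push x: east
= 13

~$ move dir: east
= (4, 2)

~$ sense dir: east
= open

~$ push x: east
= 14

~$ move dir: east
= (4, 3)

~$ sense dir: south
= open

~$ push x: south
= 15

~$ move dir: south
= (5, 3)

~$ sense dir: east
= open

~$ push x: east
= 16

~$ move dir: east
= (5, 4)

~$ sense dir: south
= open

~$ push x: south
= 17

~$ move dir: south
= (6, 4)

~$ sense dir: east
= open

~$ push x: east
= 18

~$ move dir: east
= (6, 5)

~$ sense dir: east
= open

~$ push x: east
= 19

~$ move dir: east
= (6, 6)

~$ sense dir: north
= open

~$ push x: north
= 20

~$ move dir: north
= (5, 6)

~$ sense dir: west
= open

~$ push x: west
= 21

~$ move dir: west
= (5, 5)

~$ sense dir: north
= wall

~$ pop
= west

~$ move dir: east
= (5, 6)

~$ sense dir: north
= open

~$ push x: north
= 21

~$ move dir: north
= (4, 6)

~$ sense dir: north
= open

~$ push x: north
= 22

~$ move dir: north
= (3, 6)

~$ sense dir: west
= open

~$ push x: west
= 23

~$ move dir: west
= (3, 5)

~$ sense dir: west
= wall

~$ sense dir: north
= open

~$ push x: north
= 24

~$ move dir: north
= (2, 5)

~$ sense dir: west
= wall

~$ sense dir: east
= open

~$ push x: east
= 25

~$ move dir: east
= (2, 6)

~$ sense dir: north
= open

~$ push x: north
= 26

~$ move dir: north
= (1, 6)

~$ sense dir: west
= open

~$ push x: west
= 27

~$ move dir: west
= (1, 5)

~$ sense dir: west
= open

~$ push x: west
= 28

~$ move dir: west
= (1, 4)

~$ sense dir: west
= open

~$ push x: west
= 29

~$ move dir: west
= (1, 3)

~$ sense dir: west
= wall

~$ sense dir: south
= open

~$ push x: south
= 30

~$ move dir: south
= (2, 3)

~$ sense dir: west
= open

~$ push x: west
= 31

~$ move dir: west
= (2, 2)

~$ sense dir: west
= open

~$ push x: west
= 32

~$ move dir: west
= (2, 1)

~$ sense dir: west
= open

~$ push x: west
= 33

~$ move dir: west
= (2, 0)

~$ sense dir: south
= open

~$ push x: south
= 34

~$ move dir: south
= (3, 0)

~$ sense dir: east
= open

~$ push x: east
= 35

~$ move dir: east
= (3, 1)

~$ sense dir: east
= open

~$ push x: east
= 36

~$ move dir: east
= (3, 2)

~$ sense dir: east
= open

~$ push x: east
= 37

~$ move dir: east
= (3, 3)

~$ pop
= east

~$ move dir: west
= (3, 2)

~$ pop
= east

~$ move dir: west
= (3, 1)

~$ pop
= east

~$ move dir: west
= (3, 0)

~$ pop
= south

~$ move dir: north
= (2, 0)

~$ sense dir: north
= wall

~$ pop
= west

~$ move dir: east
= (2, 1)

~$ sense dir: north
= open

~$ push x: north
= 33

~$ move dir: north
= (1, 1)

~$ sense dir: north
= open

~$ push x: north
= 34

~$ move dir: north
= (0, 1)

~$ sense dir: west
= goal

~$ move dir: west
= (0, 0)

Answer: (0, 0)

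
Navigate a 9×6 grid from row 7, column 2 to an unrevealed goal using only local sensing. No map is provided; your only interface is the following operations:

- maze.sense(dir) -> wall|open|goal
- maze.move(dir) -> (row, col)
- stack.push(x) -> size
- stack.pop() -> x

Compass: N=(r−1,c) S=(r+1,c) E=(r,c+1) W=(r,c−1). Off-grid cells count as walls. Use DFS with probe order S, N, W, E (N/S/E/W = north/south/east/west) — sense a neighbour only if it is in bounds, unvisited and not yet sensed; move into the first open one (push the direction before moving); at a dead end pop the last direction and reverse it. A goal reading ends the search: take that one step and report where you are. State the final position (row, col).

Step: maze.sense[dir=south]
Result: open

Step: stack.push[x=south]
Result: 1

Step: maze.move[dir=south]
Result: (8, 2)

Step: maze.sense[dir=west]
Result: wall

Step: maze.sense[dir=east]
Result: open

Step: stack.push[x=east]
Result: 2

Step: maze.move[dir=east]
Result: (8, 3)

Step: maze.sense[dir=north]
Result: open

Step: stack.push[x=north]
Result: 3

Step: maze.move[dir=north]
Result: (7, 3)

Step: maze.sense[dir=north]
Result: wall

Step: maze.sense[dir=east]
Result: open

Step: stack.push[x=east]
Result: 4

Step: maze.move[dir=east]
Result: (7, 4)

Step: maze.sense[dir=south]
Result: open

Step: stack.push[x=south]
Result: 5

Step: maze.move[dir=south]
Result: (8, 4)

Step: maze.sense[dir=east]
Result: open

Step: stack.push[x=east]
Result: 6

Step: maze.move[dir=east]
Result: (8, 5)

Step: maze.sense[dir=north]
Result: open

Step: stack.push[x=north]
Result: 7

Step: maze.move[dir=north]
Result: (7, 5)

Step: maze.sense[dir=north]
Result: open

Step: stack.push[x=north]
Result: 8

Step: maze.move[dir=north]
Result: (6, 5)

Step: maze.sense[dir=north]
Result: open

Step: stack.push[x=north]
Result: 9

Step: maze.move[dir=north]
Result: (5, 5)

Step: maze.sense[dir=north]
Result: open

Step: stack.push[x=north]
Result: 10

Step: maze.move[dir=north]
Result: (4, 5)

Step: maze.sense[dir=north]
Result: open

Step: stack.push[x=north]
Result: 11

Step: maze.move[dir=north]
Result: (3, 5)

Step: maze.sense[dir=north]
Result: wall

Step: maze.sense[dir=west]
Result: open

Step: stack.push[x=west]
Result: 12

Step: maze.move[dir=west]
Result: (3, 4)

Step: maze.sense[dir=south]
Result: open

Step: stack.push[x=south]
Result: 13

Step: maze.move[dir=south]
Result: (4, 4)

Step: maze.sense[dir=south]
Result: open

Step: stack.push[x=south]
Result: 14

Step: maze.move[dir=south]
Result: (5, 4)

Step: maze.sense[dir=south]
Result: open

Step: stack.push[x=south]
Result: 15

Step: maze.move[dir=south]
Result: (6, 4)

Step: stack.pop[]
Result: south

Step: maze.move[dir=north]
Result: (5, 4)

Step: maze.sense[dir=west]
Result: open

Step: stack.push[x=west]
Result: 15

Step: maze.move[dir=west]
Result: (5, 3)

Step: maze.sense[dir=north]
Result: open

Step: stack.push[x=north]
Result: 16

Step: maze.move[dir=north]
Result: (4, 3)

Step: maze.sense[dir=north]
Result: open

Step: stack.push[x=north]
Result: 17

Step: maze.move[dir=north]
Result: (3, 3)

Step: maze.sense[dir=north]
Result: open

Step: stack.push[x=north]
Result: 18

Step: maze.move[dir=north]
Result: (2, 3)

Step: maze.sense[dir=north]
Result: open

Step: stack.push[x=north]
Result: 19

Step: maze.move[dir=north]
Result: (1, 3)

Step: maze.sense[dir=north]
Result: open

Step: stack.push[x=north]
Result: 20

Step: maze.move[dir=north]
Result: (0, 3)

Step: maze.sense[dir=west]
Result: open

Step: stack.push[x=west]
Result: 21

Step: maze.move[dir=west]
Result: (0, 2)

Step: maze.sense[dir=south]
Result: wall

Step: maze.sense[dir=west]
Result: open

Step: stack.push[x=west]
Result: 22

Step: maze.move[dir=west]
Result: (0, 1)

Step: maze.sense[dir=south]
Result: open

Step: stack.push[x=south]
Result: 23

Step: maze.move[dir=south]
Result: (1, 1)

Step: maze.sense[dir=south]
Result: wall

Step: maze.sense[dir=west]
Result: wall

Step: stack.pop[]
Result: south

Step: maze.move[dir=north]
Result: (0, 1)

Step: maze.sense[dir=west]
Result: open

Step: stack.push[x=west]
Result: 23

Step: maze.move[dir=west]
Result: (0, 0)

Step: stack.pop[]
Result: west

Step: maze.move[dir=east]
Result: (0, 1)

Step: stack.pop[]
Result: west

Step: maze.move[dir=east]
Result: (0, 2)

Step: stack.pop[]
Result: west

Step: maze.move[dir=east]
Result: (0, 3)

Step: maze.sense[dir=east]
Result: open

Step: stack.push[x=east]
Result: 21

Step: maze.move[dir=east]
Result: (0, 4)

Step: maze.sense[dir=south]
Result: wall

Step: maze.sense[dir=east]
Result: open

Step: stack.push[x=east]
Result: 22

Step: maze.move[dir=east]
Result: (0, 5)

Step: maze.sense[dir=south]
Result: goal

Step: maze.move[dir=south]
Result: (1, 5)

Answer: (1, 5)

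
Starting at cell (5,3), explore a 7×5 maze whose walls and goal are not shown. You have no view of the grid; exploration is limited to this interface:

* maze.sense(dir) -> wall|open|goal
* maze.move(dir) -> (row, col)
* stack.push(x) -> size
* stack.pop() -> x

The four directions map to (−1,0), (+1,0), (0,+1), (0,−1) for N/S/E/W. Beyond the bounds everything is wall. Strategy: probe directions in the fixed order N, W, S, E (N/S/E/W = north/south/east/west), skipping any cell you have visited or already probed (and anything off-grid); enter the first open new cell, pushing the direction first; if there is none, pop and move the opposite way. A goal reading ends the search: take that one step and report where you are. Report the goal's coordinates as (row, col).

Using sense passing dir: north, and observe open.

Invoking push passing x: north, — result: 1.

I call move passing dir: north, → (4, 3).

I call sense passing dir: north, — result: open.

Calling push passing x: north, : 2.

I call move passing dir: north, — result: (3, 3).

I call sense passing dir: north, and observe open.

I try push passing x: north, and see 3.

Next I call move passing dir: north, : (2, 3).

Calling sense passing dir: north, and observe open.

I call push passing x: north, → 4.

Invoking move passing dir: north, giving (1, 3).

Next I call sense passing dir: north, : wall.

I invoke sense passing dir: west, and see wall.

Invoking sense passing dir: east, and observe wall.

Using pop(), and observe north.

I invoke move passing dir: south, giving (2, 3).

I try sense passing dir: west, and observe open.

I invoke push passing x: west, yielding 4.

I call move passing dir: west, which returns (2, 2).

Calling sense passing dir: west, and see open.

Calling push passing x: west, and observe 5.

I invoke move passing dir: west, and observe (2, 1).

Then sense passing dir: north, — result: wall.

I run sense passing dir: west, yielding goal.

I try move passing dir: west, → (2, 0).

Answer: (2, 0)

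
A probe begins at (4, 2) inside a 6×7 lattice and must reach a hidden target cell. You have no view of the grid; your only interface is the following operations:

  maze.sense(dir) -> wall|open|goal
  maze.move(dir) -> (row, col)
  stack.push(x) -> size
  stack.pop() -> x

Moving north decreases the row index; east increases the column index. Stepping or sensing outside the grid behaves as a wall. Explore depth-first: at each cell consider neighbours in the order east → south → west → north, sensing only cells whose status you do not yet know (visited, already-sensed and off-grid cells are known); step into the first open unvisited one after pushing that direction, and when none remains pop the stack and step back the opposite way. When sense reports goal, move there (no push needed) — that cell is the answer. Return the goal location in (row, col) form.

·→ maze.sense(dir=east)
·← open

·→ stack.push(x=east)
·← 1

·→ maze.move(dir=east)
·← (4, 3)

·→ maze.sense(dir=east)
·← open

·→ stack.push(x=east)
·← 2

·→ maze.move(dir=east)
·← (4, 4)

·→ maze.sense(dir=east)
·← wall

·→ maze.sense(dir=south)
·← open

·→ stack.push(x=south)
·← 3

·→ maze.move(dir=south)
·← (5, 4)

·→ maze.sense(dir=east)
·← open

·→ stack.push(x=east)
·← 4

·→ maze.move(dir=east)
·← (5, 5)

·→ maze.sense(dir=east)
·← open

·→ stack.push(x=east)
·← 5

·→ maze.move(dir=east)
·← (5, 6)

·→ maze.sense(dir=north)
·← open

·→ stack.push(x=north)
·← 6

·→ maze.move(dir=north)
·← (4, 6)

·→ maze.sense(dir=north)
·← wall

·→ stack.pop()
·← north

·→ maze.move(dir=south)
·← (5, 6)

·→ stack.pop()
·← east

·→ maze.move(dir=west)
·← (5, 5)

·→ stack.pop()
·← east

·→ maze.move(dir=west)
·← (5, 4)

·→ maze.sense(dir=west)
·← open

·→ stack.push(x=west)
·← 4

·→ maze.move(dir=west)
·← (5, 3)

·→ maze.sense(dir=west)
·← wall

·→ stack.pop()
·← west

·→ maze.move(dir=east)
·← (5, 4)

·→ stack.pop()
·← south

·→ maze.move(dir=north)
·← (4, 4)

·→ maze.sense(dir=north)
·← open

·→ stack.push(x=north)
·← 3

·→ maze.move(dir=north)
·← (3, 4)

·→ maze.sense(dir=east)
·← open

·→ stack.push(x=east)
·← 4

·→ maze.move(dir=east)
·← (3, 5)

·→ maze.sense(dir=north)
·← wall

·→ stack.pop()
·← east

·→ maze.move(dir=west)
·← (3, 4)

·→ maze.sense(dir=west)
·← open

·→ stack.push(x=west)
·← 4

·→ maze.move(dir=west)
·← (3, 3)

·→ maze.sense(dir=west)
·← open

·→ stack.push(x=west)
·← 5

·→ maze.move(dir=west)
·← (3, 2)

·→ maze.sense(dir=west)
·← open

·→ stack.push(x=west)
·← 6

·→ maze.move(dir=west)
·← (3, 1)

·→ maze.sense(dir=south)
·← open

·→ stack.push(x=south)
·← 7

·→ maze.move(dir=south)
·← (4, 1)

·→ maze.sense(dir=south)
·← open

·→ stack.push(x=south)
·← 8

·→ maze.move(dir=south)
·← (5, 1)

·→ maze.sense(dir=west)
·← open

·→ stack.push(x=west)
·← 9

·→ maze.move(dir=west)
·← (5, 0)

·→ maze.sense(dir=north)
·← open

·→ stack.push(x=north)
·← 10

·→ maze.move(dir=north)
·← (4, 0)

·→ maze.sense(dir=north)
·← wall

·→ stack.pop()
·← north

·→ maze.move(dir=south)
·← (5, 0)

·→ stack.pop()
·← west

·→ maze.move(dir=east)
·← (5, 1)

·→ stack.pop()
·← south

·→ maze.move(dir=north)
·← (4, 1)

·→ stack.pop()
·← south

·→ maze.move(dir=north)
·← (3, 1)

·→ maze.sense(dir=north)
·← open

·→ stack.push(x=north)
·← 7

·→ maze.move(dir=north)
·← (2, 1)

·→ maze.sense(dir=east)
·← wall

·→ maze.sense(dir=west)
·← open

·→ stack.push(x=west)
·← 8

·→ maze.move(dir=west)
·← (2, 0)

·→ maze.sense(dir=north)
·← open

·→ stack.push(x=north)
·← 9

·→ maze.move(dir=north)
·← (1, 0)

·→ maze.sense(dir=east)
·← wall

·→ maze.sense(dir=north)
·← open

·→ stack.push(x=north)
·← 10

·→ maze.move(dir=north)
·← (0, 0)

·→ maze.sense(dir=east)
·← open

·→ stack.push(x=east)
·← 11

·→ maze.move(dir=east)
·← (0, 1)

·→ maze.sense(dir=east)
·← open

·→ stack.push(x=east)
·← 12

·→ maze.move(dir=east)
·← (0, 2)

·→ maze.sense(dir=east)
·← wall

·→ maze.sense(dir=south)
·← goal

·→ maze.move(dir=south)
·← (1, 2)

Answer: (1, 2)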